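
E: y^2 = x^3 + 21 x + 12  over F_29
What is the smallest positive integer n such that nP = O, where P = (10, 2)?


Compute successive multiples of P until we hit O:
  1P = (10, 2)
  2P = (2, 2)
  3P = (17, 27)
  4P = (26, 3)
  5P = (16, 23)
  6P = (8, 5)
  7P = (6, 21)
  8P = (12, 22)
  ... (continuing to 35P)
  35P = O

ord(P) = 35


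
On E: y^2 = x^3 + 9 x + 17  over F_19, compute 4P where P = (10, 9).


k = 4 = 100_2 (binary, LSB first: 001)
Double-and-add from P = (10, 9):
  bit 0 = 0: acc unchanged = O
  bit 1 = 0: acc unchanged = O
  bit 2 = 1: acc = O + (10, 10) = (10, 10)

4P = (10, 10)


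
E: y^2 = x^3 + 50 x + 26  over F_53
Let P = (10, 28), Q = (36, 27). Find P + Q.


P != Q, so use the chord formula.
s = (y2 - y1) / (x2 - x1) = (52) / (26) mod 53 = 2
x3 = s^2 - x1 - x2 mod 53 = 2^2 - 10 - 36 = 11
y3 = s (x1 - x3) - y1 mod 53 = 2 * (10 - 11) - 28 = 23

P + Q = (11, 23)


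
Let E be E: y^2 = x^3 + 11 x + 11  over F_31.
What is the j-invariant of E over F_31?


Delta = -16(4 a^3 + 27 b^2) mod 31 = 29
-1728 * (4 a)^3 = -1728 * (4*11)^3 mod 31 = 30
j = 30 * 29^(-1) mod 31 = 16

j = 16 (mod 31)


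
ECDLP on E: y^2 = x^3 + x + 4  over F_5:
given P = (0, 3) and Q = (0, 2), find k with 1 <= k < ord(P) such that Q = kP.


Enumerate multiples of P until we hit Q = (0, 2):
  1P = (0, 3)
  2P = (1, 1)
  3P = (3, 3)
  4P = (2, 2)
  5P = (2, 3)
  6P = (3, 2)
  7P = (1, 4)
  8P = (0, 2)
Match found at i = 8.

k = 8


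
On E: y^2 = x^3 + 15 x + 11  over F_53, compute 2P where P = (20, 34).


Doubling: s = (3 x1^2 + a) / (2 y1)
s = (3*20^2 + 15) / (2*34) mod 53 = 28
x3 = s^2 - 2 x1 mod 53 = 28^2 - 2*20 = 2
y3 = s (x1 - x3) - y1 mod 53 = 28 * (20 - 2) - 34 = 46

2P = (2, 46)


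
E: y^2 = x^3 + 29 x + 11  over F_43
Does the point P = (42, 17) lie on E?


Check whether y^2 = x^3 + 29 x + 11 (mod 43) for (x, y) = (42, 17).
LHS: y^2 = 17^2 mod 43 = 31
RHS: x^3 + 29 x + 11 = 42^3 + 29*42 + 11 mod 43 = 24
LHS != RHS

No, not on the curve


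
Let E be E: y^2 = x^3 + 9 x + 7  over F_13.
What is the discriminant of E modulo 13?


4 a^3 + 27 b^2 = 4*9^3 + 27*7^2 = 2916 + 1323 = 4239
Delta = -16 * (4239) = -67824
Delta mod 13 = 10

Delta = 10 (mod 13)


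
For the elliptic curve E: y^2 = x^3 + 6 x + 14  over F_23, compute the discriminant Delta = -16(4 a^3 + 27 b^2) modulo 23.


4 a^3 + 27 b^2 = 4*6^3 + 27*14^2 = 864 + 5292 = 6156
Delta = -16 * (6156) = -98496
Delta mod 23 = 13

Delta = 13 (mod 23)


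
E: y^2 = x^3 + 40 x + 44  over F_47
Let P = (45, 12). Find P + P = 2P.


Doubling: s = (3 x1^2 + a) / (2 y1)
s = (3*45^2 + 40) / (2*12) mod 47 = 10
x3 = s^2 - 2 x1 mod 47 = 10^2 - 2*45 = 10
y3 = s (x1 - x3) - y1 mod 47 = 10 * (45 - 10) - 12 = 9

2P = (10, 9)


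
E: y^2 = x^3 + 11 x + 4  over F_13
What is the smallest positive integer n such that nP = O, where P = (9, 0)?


Compute successive multiples of P until we hit O:
  1P = (9, 0)
  2P = O

ord(P) = 2


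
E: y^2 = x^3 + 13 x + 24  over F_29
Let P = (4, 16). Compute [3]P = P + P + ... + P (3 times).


k = 3 = 11_2 (binary, LSB first: 11)
Double-and-add from P = (4, 16):
  bit 0 = 1: acc = O + (4, 16) = (4, 16)
  bit 1 = 1: acc = (4, 16) + (22, 24) = (10, 20)

3P = (10, 20)


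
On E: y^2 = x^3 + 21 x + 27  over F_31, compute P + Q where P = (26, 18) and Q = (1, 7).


P != Q, so use the chord formula.
s = (y2 - y1) / (x2 - x1) = (20) / (6) mod 31 = 24
x3 = s^2 - x1 - x2 mod 31 = 24^2 - 26 - 1 = 22
y3 = s (x1 - x3) - y1 mod 31 = 24 * (26 - 22) - 18 = 16

P + Q = (22, 16)


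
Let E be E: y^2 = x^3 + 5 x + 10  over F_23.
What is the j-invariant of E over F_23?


Delta = -16(4 a^3 + 27 b^2) mod 23 = 21
-1728 * (4 a)^3 = -1728 * (4*5)^3 mod 23 = 12
j = 12 * 21^(-1) mod 23 = 17

j = 17 (mod 23)


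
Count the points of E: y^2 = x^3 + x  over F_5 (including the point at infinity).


For each x in F_5, count y with y^2 = x^3 + 1 x + 0 mod 5:
  x = 0: RHS = 0, y in [0]  -> 1 point(s)
  x = 2: RHS = 0, y in [0]  -> 1 point(s)
  x = 3: RHS = 0, y in [0]  -> 1 point(s)
Affine points: 3. Add the point at infinity: total = 4.

#E(F_5) = 4


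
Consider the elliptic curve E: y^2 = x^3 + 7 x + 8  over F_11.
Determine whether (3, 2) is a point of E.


Check whether y^2 = x^3 + 7 x + 8 (mod 11) for (x, y) = (3, 2).
LHS: y^2 = 2^2 mod 11 = 4
RHS: x^3 + 7 x + 8 = 3^3 + 7*3 + 8 mod 11 = 1
LHS != RHS

No, not on the curve


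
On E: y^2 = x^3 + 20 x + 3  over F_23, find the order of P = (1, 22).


Compute successive multiples of P until we hit O:
  1P = (1, 22)
  2P = (21, 1)
  3P = (4, 3)
  4P = (7, 16)
  5P = (16, 16)
  6P = (8, 13)
  7P = (18, 13)
  8P = (12, 19)
  ... (continuing to 25P)
  25P = O

ord(P) = 25


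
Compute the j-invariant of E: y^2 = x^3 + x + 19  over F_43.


Delta = -16(4 a^3 + 27 b^2) mod 43 = 31
-1728 * (4 a)^3 = -1728 * (4*1)^3 mod 43 = 4
j = 4 * 31^(-1) mod 43 = 14

j = 14 (mod 43)


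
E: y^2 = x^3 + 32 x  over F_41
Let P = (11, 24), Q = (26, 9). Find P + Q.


P != Q, so use the chord formula.
s = (y2 - y1) / (x2 - x1) = (26) / (15) mod 41 = 40
x3 = s^2 - x1 - x2 mod 41 = 40^2 - 11 - 26 = 5
y3 = s (x1 - x3) - y1 mod 41 = 40 * (11 - 5) - 24 = 11

P + Q = (5, 11)


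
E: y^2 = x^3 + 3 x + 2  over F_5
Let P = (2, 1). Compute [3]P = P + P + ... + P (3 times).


k = 3 = 11_2 (binary, LSB first: 11)
Double-and-add from P = (2, 1):
  bit 0 = 1: acc = O + (2, 1) = (2, 1)
  bit 1 = 1: acc = (2, 1) + (1, 4) = (1, 1)

3P = (1, 1)


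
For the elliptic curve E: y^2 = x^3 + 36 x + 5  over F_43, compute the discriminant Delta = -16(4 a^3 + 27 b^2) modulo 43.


4 a^3 + 27 b^2 = 4*36^3 + 27*5^2 = 186624 + 675 = 187299
Delta = -16 * (187299) = -2996784
Delta mod 43 = 15

Delta = 15 (mod 43)


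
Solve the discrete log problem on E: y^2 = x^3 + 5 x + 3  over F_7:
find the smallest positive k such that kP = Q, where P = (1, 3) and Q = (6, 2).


Enumerate multiples of P until we hit Q = (6, 2):
  1P = (1, 3)
  2P = (6, 2)
Match found at i = 2.

k = 2


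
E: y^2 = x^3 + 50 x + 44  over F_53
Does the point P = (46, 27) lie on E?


Check whether y^2 = x^3 + 50 x + 44 (mod 53) for (x, y) = (46, 27).
LHS: y^2 = 27^2 mod 53 = 40
RHS: x^3 + 50 x + 44 = 46^3 + 50*46 + 44 mod 53 = 40
LHS = RHS

Yes, on the curve


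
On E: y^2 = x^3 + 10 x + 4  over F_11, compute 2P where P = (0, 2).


Doubling: s = (3 x1^2 + a) / (2 y1)
s = (3*0^2 + 10) / (2*2) mod 11 = 8
x3 = s^2 - 2 x1 mod 11 = 8^2 - 2*0 = 9
y3 = s (x1 - x3) - y1 mod 11 = 8 * (0 - 9) - 2 = 3

2P = (9, 3)


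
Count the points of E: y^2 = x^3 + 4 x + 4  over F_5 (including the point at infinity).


For each x in F_5, count y with y^2 = x^3 + 4 x + 4 mod 5:
  x = 0: RHS = 4, y in [2, 3]  -> 2 point(s)
  x = 1: RHS = 4, y in [2, 3]  -> 2 point(s)
  x = 2: RHS = 0, y in [0]  -> 1 point(s)
  x = 4: RHS = 4, y in [2, 3]  -> 2 point(s)
Affine points: 7. Add the point at infinity: total = 8.

#E(F_5) = 8


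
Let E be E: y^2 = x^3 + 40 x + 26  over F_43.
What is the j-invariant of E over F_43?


Delta = -16(4 a^3 + 27 b^2) mod 43 = 32
-1728 * (4 a)^3 = -1728 * (4*40)^3 mod 43 = 21
j = 21 * 32^(-1) mod 43 = 2

j = 2 (mod 43)


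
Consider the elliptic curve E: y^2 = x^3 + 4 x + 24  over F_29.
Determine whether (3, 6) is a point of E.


Check whether y^2 = x^3 + 4 x + 24 (mod 29) for (x, y) = (3, 6).
LHS: y^2 = 6^2 mod 29 = 7
RHS: x^3 + 4 x + 24 = 3^3 + 4*3 + 24 mod 29 = 5
LHS != RHS

No, not on the curve


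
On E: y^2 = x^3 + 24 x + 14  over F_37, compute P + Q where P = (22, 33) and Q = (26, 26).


P != Q, so use the chord formula.
s = (y2 - y1) / (x2 - x1) = (30) / (4) mod 37 = 26
x3 = s^2 - x1 - x2 mod 37 = 26^2 - 22 - 26 = 36
y3 = s (x1 - x3) - y1 mod 37 = 26 * (22 - 36) - 33 = 10

P + Q = (36, 10)


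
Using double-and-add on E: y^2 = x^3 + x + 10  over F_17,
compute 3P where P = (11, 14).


k = 3 = 11_2 (binary, LSB first: 11)
Double-and-add from P = (11, 14):
  bit 0 = 1: acc = O + (11, 14) = (11, 14)
  bit 1 = 1: acc = (11, 14) + (11, 3) = O

3P = O


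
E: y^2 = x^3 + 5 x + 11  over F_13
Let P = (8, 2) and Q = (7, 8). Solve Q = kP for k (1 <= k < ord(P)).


Enumerate multiples of P until we hit Q = (7, 8):
  1P = (8, 2)
  2P = (7, 5)
  3P = (7, 8)
Match found at i = 3.

k = 3


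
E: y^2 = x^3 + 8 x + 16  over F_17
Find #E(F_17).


For each x in F_17, count y with y^2 = x^3 + 8 x + 16 mod 17:
  x = 0: RHS = 16, y in [4, 13]  -> 2 point(s)
  x = 1: RHS = 8, y in [5, 12]  -> 2 point(s)
  x = 3: RHS = 16, y in [4, 13]  -> 2 point(s)
  x = 6: RHS = 8, y in [5, 12]  -> 2 point(s)
  x = 9: RHS = 1, y in [1, 16]  -> 2 point(s)
  x = 10: RHS = 8, y in [5, 12]  -> 2 point(s)
  x = 12: RHS = 4, y in [2, 15]  -> 2 point(s)
  x = 14: RHS = 16, y in [4, 13]  -> 2 point(s)
  x = 15: RHS = 9, y in [3, 14]  -> 2 point(s)
Affine points: 18. Add the point at infinity: total = 19.

#E(F_17) = 19


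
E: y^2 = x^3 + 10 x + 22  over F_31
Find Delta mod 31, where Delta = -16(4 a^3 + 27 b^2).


4 a^3 + 27 b^2 = 4*10^3 + 27*22^2 = 4000 + 13068 = 17068
Delta = -16 * (17068) = -273088
Delta mod 31 = 22

Delta = 22 (mod 31)


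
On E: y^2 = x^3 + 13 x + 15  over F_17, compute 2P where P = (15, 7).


Doubling: s = (3 x1^2 + a) / (2 y1)
s = (3*15^2 + 13) / (2*7) mod 17 = 3
x3 = s^2 - 2 x1 mod 17 = 3^2 - 2*15 = 13
y3 = s (x1 - x3) - y1 mod 17 = 3 * (15 - 13) - 7 = 16

2P = (13, 16)


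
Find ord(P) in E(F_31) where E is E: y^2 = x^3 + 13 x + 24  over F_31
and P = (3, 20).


Compute successive multiples of P until we hit O:
  1P = (3, 20)
  2P = (26, 19)
  3P = (18, 13)
  4P = (20, 21)
  5P = (5, 20)
  6P = (23, 11)
  7P = (9, 23)
  8P = (27, 30)
  ... (continuing to 42P)
  42P = O

ord(P) = 42


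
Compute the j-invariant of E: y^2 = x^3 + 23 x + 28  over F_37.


Delta = -16(4 a^3 + 27 b^2) mod 37 = 24
-1728 * (4 a)^3 = -1728 * (4*23)^3 mod 37 = 31
j = 31 * 24^(-1) mod 37 = 9

j = 9 (mod 37)


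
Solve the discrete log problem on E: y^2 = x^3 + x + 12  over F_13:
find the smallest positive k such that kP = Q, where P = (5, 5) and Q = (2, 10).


Enumerate multiples of P until we hit Q = (2, 10):
  1P = (5, 5)
  2P = (2, 10)
Match found at i = 2.

k = 2


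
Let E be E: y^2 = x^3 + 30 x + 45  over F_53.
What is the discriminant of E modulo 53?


4 a^3 + 27 b^2 = 4*30^3 + 27*45^2 = 108000 + 54675 = 162675
Delta = -16 * (162675) = -2602800
Delta mod 53 = 30

Delta = 30 (mod 53)


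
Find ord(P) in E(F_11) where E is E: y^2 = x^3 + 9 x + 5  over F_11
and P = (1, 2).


Compute successive multiples of P until we hit O:
  1P = (1, 2)
  2P = (7, 2)
  3P = (3, 9)
  4P = (0, 7)
  5P = (2, 3)
  6P = (9, 1)
  7P = (6, 0)
  8P = (9, 10)
  ... (continuing to 14P)
  14P = O

ord(P) = 14


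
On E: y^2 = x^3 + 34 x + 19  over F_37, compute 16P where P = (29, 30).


k = 16 = 10000_2 (binary, LSB first: 00001)
Double-and-add from P = (29, 30):
  bit 0 = 0: acc unchanged = O
  bit 1 = 0: acc unchanged = O
  bit 2 = 0: acc unchanged = O
  bit 3 = 0: acc unchanged = O
  bit 4 = 1: acc = O + (30, 20) = (30, 20)

16P = (30, 20)


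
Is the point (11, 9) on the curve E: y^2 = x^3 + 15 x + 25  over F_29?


Check whether y^2 = x^3 + 15 x + 25 (mod 29) for (x, y) = (11, 9).
LHS: y^2 = 9^2 mod 29 = 23
RHS: x^3 + 15 x + 25 = 11^3 + 15*11 + 25 mod 29 = 13
LHS != RHS

No, not on the curve


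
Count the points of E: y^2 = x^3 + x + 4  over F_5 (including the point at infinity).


For each x in F_5, count y with y^2 = x^3 + 1 x + 4 mod 5:
  x = 0: RHS = 4, y in [2, 3]  -> 2 point(s)
  x = 1: RHS = 1, y in [1, 4]  -> 2 point(s)
  x = 2: RHS = 4, y in [2, 3]  -> 2 point(s)
  x = 3: RHS = 4, y in [2, 3]  -> 2 point(s)
Affine points: 8. Add the point at infinity: total = 9.

#E(F_5) = 9


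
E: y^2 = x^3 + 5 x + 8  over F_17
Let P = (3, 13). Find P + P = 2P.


Doubling: s = (3 x1^2 + a) / (2 y1)
s = (3*3^2 + 5) / (2*13) mod 17 = 13
x3 = s^2 - 2 x1 mod 17 = 13^2 - 2*3 = 10
y3 = s (x1 - x3) - y1 mod 17 = 13 * (3 - 10) - 13 = 15

2P = (10, 15)


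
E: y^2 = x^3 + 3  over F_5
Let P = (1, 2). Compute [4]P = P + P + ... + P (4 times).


k = 4 = 100_2 (binary, LSB first: 001)
Double-and-add from P = (1, 2):
  bit 0 = 0: acc unchanged = O
  bit 1 = 0: acc unchanged = O
  bit 2 = 1: acc = O + (2, 4) = (2, 4)

4P = (2, 4)


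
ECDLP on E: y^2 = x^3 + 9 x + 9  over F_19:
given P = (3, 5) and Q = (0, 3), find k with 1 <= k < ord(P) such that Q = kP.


Enumerate multiples of P until we hit Q = (0, 3):
  1P = (3, 5)
  2P = (10, 4)
  3P = (13, 10)
  4P = (8, 2)
  5P = (0, 16)
  6P = (2, 4)
  7P = (15, 2)
  8P = (7, 15)
  9P = (1, 0)
  10P = (7, 4)
  11P = (15, 17)
  12P = (2, 15)
  13P = (0, 3)
Match found at i = 13.

k = 13


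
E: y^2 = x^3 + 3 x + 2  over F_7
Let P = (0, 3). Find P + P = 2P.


Doubling: s = (3 x1^2 + a) / (2 y1)
s = (3*0^2 + 3) / (2*3) mod 7 = 4
x3 = s^2 - 2 x1 mod 7 = 4^2 - 2*0 = 2
y3 = s (x1 - x3) - y1 mod 7 = 4 * (0 - 2) - 3 = 3

2P = (2, 3)


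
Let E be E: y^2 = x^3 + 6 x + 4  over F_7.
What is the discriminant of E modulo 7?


4 a^3 + 27 b^2 = 4*6^3 + 27*4^2 = 864 + 432 = 1296
Delta = -16 * (1296) = -20736
Delta mod 7 = 5

Delta = 5 (mod 7)


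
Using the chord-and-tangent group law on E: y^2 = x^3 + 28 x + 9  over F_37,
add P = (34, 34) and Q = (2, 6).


P != Q, so use the chord formula.
s = (y2 - y1) / (x2 - x1) = (9) / (5) mod 37 = 24
x3 = s^2 - x1 - x2 mod 37 = 24^2 - 34 - 2 = 22
y3 = s (x1 - x3) - y1 mod 37 = 24 * (34 - 22) - 34 = 32

P + Q = (22, 32)


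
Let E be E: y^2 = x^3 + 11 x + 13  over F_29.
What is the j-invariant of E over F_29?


Delta = -16(4 a^3 + 27 b^2) mod 29 = 3
-1728 * (4 a)^3 = -1728 * (4*11)^3 mod 29 = 16
j = 16 * 3^(-1) mod 29 = 15

j = 15 (mod 29)


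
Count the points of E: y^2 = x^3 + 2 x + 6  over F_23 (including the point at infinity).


For each x in F_23, count y with y^2 = x^3 + 2 x + 6 mod 23:
  x = 0: RHS = 6, y in [11, 12]  -> 2 point(s)
  x = 1: RHS = 9, y in [3, 20]  -> 2 point(s)
  x = 2: RHS = 18, y in [8, 15]  -> 2 point(s)
  x = 3: RHS = 16, y in [4, 19]  -> 2 point(s)
  x = 4: RHS = 9, y in [3, 20]  -> 2 point(s)
  x = 5: RHS = 3, y in [7, 16]  -> 2 point(s)
  x = 6: RHS = 4, y in [2, 21]  -> 2 point(s)
  x = 7: RHS = 18, y in [8, 15]  -> 2 point(s)
  x = 11: RHS = 2, y in [5, 18]  -> 2 point(s)
  x = 14: RHS = 18, y in [8, 15]  -> 2 point(s)
  x = 17: RHS = 8, y in [10, 13]  -> 2 point(s)
  x = 18: RHS = 9, y in [3, 20]  -> 2 point(s)
  x = 19: RHS = 3, y in [7, 16]  -> 2 point(s)
  x = 22: RHS = 3, y in [7, 16]  -> 2 point(s)
Affine points: 28. Add the point at infinity: total = 29.

#E(F_23) = 29


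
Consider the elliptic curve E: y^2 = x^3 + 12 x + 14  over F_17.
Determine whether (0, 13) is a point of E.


Check whether y^2 = x^3 + 12 x + 14 (mod 17) for (x, y) = (0, 13).
LHS: y^2 = 13^2 mod 17 = 16
RHS: x^3 + 12 x + 14 = 0^3 + 12*0 + 14 mod 17 = 14
LHS != RHS

No, not on the curve


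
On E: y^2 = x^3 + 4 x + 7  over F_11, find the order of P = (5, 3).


Compute successive multiples of P until we hit O:
  1P = (5, 3)
  2P = (6, 4)
  3P = (1, 1)
  4P = (8, 1)
  5P = (7, 2)
  6P = (2, 1)
  7P = (2, 10)
  8P = (7, 9)
  ... (continuing to 13P)
  13P = O

ord(P) = 13


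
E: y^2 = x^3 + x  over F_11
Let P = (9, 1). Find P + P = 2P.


Doubling: s = (3 x1^2 + a) / (2 y1)
s = (3*9^2 + 1) / (2*1) mod 11 = 1
x3 = s^2 - 2 x1 mod 11 = 1^2 - 2*9 = 5
y3 = s (x1 - x3) - y1 mod 11 = 1 * (9 - 5) - 1 = 3

2P = (5, 3)


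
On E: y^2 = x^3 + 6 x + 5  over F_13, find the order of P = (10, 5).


Compute successive multiples of P until we hit O:
  1P = (10, 5)
  2P = (10, 8)
  3P = O

ord(P) = 3


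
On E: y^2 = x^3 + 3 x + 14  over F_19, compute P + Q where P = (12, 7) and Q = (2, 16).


P != Q, so use the chord formula.
s = (y2 - y1) / (x2 - x1) = (9) / (9) mod 19 = 1
x3 = s^2 - x1 - x2 mod 19 = 1^2 - 12 - 2 = 6
y3 = s (x1 - x3) - y1 mod 19 = 1 * (12 - 6) - 7 = 18

P + Q = (6, 18)


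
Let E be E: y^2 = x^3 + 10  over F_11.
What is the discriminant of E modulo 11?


4 a^3 + 27 b^2 = 4*0^3 + 27*10^2 = 0 + 2700 = 2700
Delta = -16 * (2700) = -43200
Delta mod 11 = 8

Delta = 8 (mod 11)


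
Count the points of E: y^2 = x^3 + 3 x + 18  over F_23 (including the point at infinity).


For each x in F_23, count y with y^2 = x^3 + 3 x + 18 mod 23:
  x = 0: RHS = 18, y in [8, 15]  -> 2 point(s)
  x = 2: RHS = 9, y in [3, 20]  -> 2 point(s)
  x = 3: RHS = 8, y in [10, 13]  -> 2 point(s)
  x = 4: RHS = 2, y in [5, 18]  -> 2 point(s)
  x = 8: RHS = 2, y in [5, 18]  -> 2 point(s)
  x = 10: RHS = 13, y in [6, 17]  -> 2 point(s)
  x = 11: RHS = 2, y in [5, 18]  -> 2 point(s)
  x = 13: RHS = 0, y in [0]  -> 1 point(s)
  x = 18: RHS = 16, y in [4, 19]  -> 2 point(s)
  x = 21: RHS = 4, y in [2, 21]  -> 2 point(s)
Affine points: 19. Add the point at infinity: total = 20.

#E(F_23) = 20


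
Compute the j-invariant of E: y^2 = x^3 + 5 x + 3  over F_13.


Delta = -16(4 a^3 + 27 b^2) mod 13 = 7
-1728 * (4 a)^3 = -1728 * (4*5)^3 mod 13 = 5
j = 5 * 7^(-1) mod 13 = 10

j = 10 (mod 13)


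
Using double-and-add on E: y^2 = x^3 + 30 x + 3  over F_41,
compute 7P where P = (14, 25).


k = 7 = 111_2 (binary, LSB first: 111)
Double-and-add from P = (14, 25):
  bit 0 = 1: acc = O + (14, 25) = (14, 25)
  bit 1 = 1: acc = (14, 25) + (4, 33) = (22, 6)
  bit 2 = 1: acc = (22, 6) + (10, 27) = (30, 8)

7P = (30, 8)


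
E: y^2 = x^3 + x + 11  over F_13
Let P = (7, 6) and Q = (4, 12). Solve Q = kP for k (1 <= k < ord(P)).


Enumerate multiples of P until we hit Q = (4, 12):
  1P = (7, 6)
  2P = (11, 1)
  3P = (12, 10)
  4P = (4, 12)
Match found at i = 4.

k = 4


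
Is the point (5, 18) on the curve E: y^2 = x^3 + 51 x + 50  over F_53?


Check whether y^2 = x^3 + 51 x + 50 (mod 53) for (x, y) = (5, 18).
LHS: y^2 = 18^2 mod 53 = 6
RHS: x^3 + 51 x + 50 = 5^3 + 51*5 + 50 mod 53 = 6
LHS = RHS

Yes, on the curve


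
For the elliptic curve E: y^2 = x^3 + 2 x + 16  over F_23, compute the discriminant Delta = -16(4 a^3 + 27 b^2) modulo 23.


4 a^3 + 27 b^2 = 4*2^3 + 27*16^2 = 32 + 6912 = 6944
Delta = -16 * (6944) = -111104
Delta mod 23 = 9

Delta = 9 (mod 23)


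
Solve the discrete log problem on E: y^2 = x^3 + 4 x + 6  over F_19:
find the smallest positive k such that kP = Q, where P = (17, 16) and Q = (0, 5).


Enumerate multiples of P until we hit Q = (0, 5):
  1P = (17, 16)
  2P = (9, 7)
  3P = (10, 18)
  4P = (1, 12)
  5P = (7, 15)
  6P = (18, 1)
  7P = (0, 14)
  8P = (3, 8)
  9P = (16, 9)
  10P = (16, 10)
  11P = (3, 11)
  12P = (0, 5)
Match found at i = 12.

k = 12


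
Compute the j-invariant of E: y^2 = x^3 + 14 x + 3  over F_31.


Delta = -16(4 a^3 + 27 b^2) mod 31 = 17
-1728 * (4 a)^3 = -1728 * (4*14)^3 mod 31 = 8
j = 8 * 17^(-1) mod 31 = 26

j = 26 (mod 31)


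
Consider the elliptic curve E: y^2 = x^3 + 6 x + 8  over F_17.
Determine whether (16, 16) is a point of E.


Check whether y^2 = x^3 + 6 x + 8 (mod 17) for (x, y) = (16, 16).
LHS: y^2 = 16^2 mod 17 = 1
RHS: x^3 + 6 x + 8 = 16^3 + 6*16 + 8 mod 17 = 1
LHS = RHS

Yes, on the curve


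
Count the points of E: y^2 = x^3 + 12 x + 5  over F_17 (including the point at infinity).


For each x in F_17, count y with y^2 = x^3 + 12 x + 5 mod 17:
  x = 1: RHS = 1, y in [1, 16]  -> 2 point(s)
  x = 3: RHS = 0, y in [0]  -> 1 point(s)
  x = 4: RHS = 15, y in [7, 10]  -> 2 point(s)
  x = 6: RHS = 4, y in [2, 15]  -> 2 point(s)
  x = 8: RHS = 1, y in [1, 16]  -> 2 point(s)
  x = 9: RHS = 9, y in [3, 14]  -> 2 point(s)
  x = 16: RHS = 9, y in [3, 14]  -> 2 point(s)
Affine points: 13. Add the point at infinity: total = 14.

#E(F_17) = 14


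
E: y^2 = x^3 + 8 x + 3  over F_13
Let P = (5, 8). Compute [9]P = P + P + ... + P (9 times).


k = 9 = 1001_2 (binary, LSB first: 1001)
Double-and-add from P = (5, 8):
  bit 0 = 1: acc = O + (5, 8) = (5, 8)
  bit 1 = 0: acc unchanged = (5, 8)
  bit 2 = 0: acc unchanged = (5, 8)
  bit 3 = 1: acc = (5, 8) + (10, 2) = (1, 8)

9P = (1, 8)


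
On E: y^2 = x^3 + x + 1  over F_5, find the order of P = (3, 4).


Compute successive multiples of P until we hit O:
  1P = (3, 4)
  2P = (0, 4)
  3P = (2, 1)
  4P = (4, 3)
  5P = (4, 2)
  6P = (2, 4)
  7P = (0, 1)
  8P = (3, 1)
  ... (continuing to 9P)
  9P = O

ord(P) = 9


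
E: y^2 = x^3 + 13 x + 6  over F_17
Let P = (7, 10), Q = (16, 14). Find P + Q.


P != Q, so use the chord formula.
s = (y2 - y1) / (x2 - x1) = (4) / (9) mod 17 = 8
x3 = s^2 - x1 - x2 mod 17 = 8^2 - 7 - 16 = 7
y3 = s (x1 - x3) - y1 mod 17 = 8 * (7 - 7) - 10 = 7

P + Q = (7, 7)


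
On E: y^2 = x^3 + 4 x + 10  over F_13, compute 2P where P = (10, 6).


Doubling: s = (3 x1^2 + a) / (2 y1)
s = (3*10^2 + 4) / (2*6) mod 13 = 8
x3 = s^2 - 2 x1 mod 13 = 8^2 - 2*10 = 5
y3 = s (x1 - x3) - y1 mod 13 = 8 * (10 - 5) - 6 = 8

2P = (5, 8)


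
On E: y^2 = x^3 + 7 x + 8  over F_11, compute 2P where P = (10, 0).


k = 2 = 10_2 (binary, LSB first: 01)
Double-and-add from P = (10, 0):
  bit 0 = 0: acc unchanged = O
  bit 1 = 1: acc = O + O = O

2P = O


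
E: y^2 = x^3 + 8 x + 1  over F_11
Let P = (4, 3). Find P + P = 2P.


Doubling: s = (3 x1^2 + a) / (2 y1)
s = (3*4^2 + 8) / (2*3) mod 11 = 2
x3 = s^2 - 2 x1 mod 11 = 2^2 - 2*4 = 7
y3 = s (x1 - x3) - y1 mod 11 = 2 * (4 - 7) - 3 = 2

2P = (7, 2)


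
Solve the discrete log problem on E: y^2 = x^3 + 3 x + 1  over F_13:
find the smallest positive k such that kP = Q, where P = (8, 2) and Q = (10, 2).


Enumerate multiples of P until we hit Q = (10, 2):
  1P = (8, 2)
  2P = (10, 11)
  3P = (12, 6)
  4P = (7, 12)
  5P = (7, 1)
  6P = (12, 7)
  7P = (10, 2)
Match found at i = 7.

k = 7


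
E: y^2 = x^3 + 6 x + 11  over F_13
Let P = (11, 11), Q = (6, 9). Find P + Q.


P != Q, so use the chord formula.
s = (y2 - y1) / (x2 - x1) = (11) / (8) mod 13 = 3
x3 = s^2 - x1 - x2 mod 13 = 3^2 - 11 - 6 = 5
y3 = s (x1 - x3) - y1 mod 13 = 3 * (11 - 5) - 11 = 7

P + Q = (5, 7)


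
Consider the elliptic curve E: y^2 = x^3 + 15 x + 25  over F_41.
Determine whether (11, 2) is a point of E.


Check whether y^2 = x^3 + 15 x + 25 (mod 41) for (x, y) = (11, 2).
LHS: y^2 = 2^2 mod 41 = 4
RHS: x^3 + 15 x + 25 = 11^3 + 15*11 + 25 mod 41 = 4
LHS = RHS

Yes, on the curve


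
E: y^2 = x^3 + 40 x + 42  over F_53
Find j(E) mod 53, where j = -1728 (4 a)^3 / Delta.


Delta = -16(4 a^3 + 27 b^2) mod 53 = 38
-1728 * (4 a)^3 = -1728 * (4*40)^3 mod 53 = 21
j = 21 * 38^(-1) mod 53 = 41

j = 41 (mod 53)


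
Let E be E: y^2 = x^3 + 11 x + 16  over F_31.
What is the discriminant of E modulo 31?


4 a^3 + 27 b^2 = 4*11^3 + 27*16^2 = 5324 + 6912 = 12236
Delta = -16 * (12236) = -195776
Delta mod 31 = 20

Delta = 20 (mod 31)


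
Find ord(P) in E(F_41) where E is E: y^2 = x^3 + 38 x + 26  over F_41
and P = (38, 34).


Compute successive multiples of P until we hit O:
  1P = (38, 34)
  2P = (24, 24)
  3P = (18, 33)
  4P = (30, 32)
  5P = (32, 29)
  6P = (7, 26)
  7P = (36, 30)
  8P = (12, 18)
  ... (continuing to 17P)
  17P = O

ord(P) = 17


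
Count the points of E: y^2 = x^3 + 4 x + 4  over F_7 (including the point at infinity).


For each x in F_7, count y with y^2 = x^3 + 4 x + 4 mod 7:
  x = 0: RHS = 4, y in [2, 5]  -> 2 point(s)
  x = 1: RHS = 2, y in [3, 4]  -> 2 point(s)
  x = 3: RHS = 1, y in [1, 6]  -> 2 point(s)
  x = 4: RHS = 0, y in [0]  -> 1 point(s)
  x = 5: RHS = 2, y in [3, 4]  -> 2 point(s)
Affine points: 9. Add the point at infinity: total = 10.

#E(F_7) = 10


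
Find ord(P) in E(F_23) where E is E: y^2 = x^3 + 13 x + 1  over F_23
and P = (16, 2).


Compute successive multiples of P until we hit O:
  1P = (16, 2)
  2P = (4, 18)
  3P = (15, 12)
  4P = (0, 22)
  5P = (10, 2)
  6P = (20, 21)
  7P = (11, 16)
  8P = (2, 14)
  ... (continuing to 26P)
  26P = O

ord(P) = 26


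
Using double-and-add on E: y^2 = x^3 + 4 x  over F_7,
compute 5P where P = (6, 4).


k = 5 = 101_2 (binary, LSB first: 101)
Double-and-add from P = (6, 4):
  bit 0 = 1: acc = O + (6, 4) = (6, 4)
  bit 1 = 0: acc unchanged = (6, 4)
  bit 2 = 1: acc = (6, 4) + (0, 0) = (3, 5)

5P = (3, 5)


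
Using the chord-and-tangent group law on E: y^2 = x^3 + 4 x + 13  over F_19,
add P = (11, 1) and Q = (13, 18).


P != Q, so use the chord formula.
s = (y2 - y1) / (x2 - x1) = (17) / (2) mod 19 = 18
x3 = s^2 - x1 - x2 mod 19 = 18^2 - 11 - 13 = 15
y3 = s (x1 - x3) - y1 mod 19 = 18 * (11 - 15) - 1 = 3

P + Q = (15, 3)


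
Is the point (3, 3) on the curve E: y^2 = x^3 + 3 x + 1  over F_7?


Check whether y^2 = x^3 + 3 x + 1 (mod 7) for (x, y) = (3, 3).
LHS: y^2 = 3^2 mod 7 = 2
RHS: x^3 + 3 x + 1 = 3^3 + 3*3 + 1 mod 7 = 2
LHS = RHS

Yes, on the curve


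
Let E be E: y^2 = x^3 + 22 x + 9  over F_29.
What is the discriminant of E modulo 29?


4 a^3 + 27 b^2 = 4*22^3 + 27*9^2 = 42592 + 2187 = 44779
Delta = -16 * (44779) = -716464
Delta mod 29 = 10

Delta = 10 (mod 29)


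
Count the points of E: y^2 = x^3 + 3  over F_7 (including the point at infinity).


For each x in F_7, count y with y^2 = x^3 + 0 x + 3 mod 7:
  x = 1: RHS = 4, y in [2, 5]  -> 2 point(s)
  x = 2: RHS = 4, y in [2, 5]  -> 2 point(s)
  x = 3: RHS = 2, y in [3, 4]  -> 2 point(s)
  x = 4: RHS = 4, y in [2, 5]  -> 2 point(s)
  x = 5: RHS = 2, y in [3, 4]  -> 2 point(s)
  x = 6: RHS = 2, y in [3, 4]  -> 2 point(s)
Affine points: 12. Add the point at infinity: total = 13.

#E(F_7) = 13


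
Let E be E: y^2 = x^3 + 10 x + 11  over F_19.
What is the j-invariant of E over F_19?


Delta = -16(4 a^3 + 27 b^2) mod 19 = 8
-1728 * (4 a)^3 = -1728 * (4*10)^3 mod 19 = 8
j = 8 * 8^(-1) mod 19 = 1

j = 1 (mod 19)


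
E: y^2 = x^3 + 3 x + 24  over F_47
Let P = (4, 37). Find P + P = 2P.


Doubling: s = (3 x1^2 + a) / (2 y1)
s = (3*4^2 + 3) / (2*37) mod 47 = 28
x3 = s^2 - 2 x1 mod 47 = 28^2 - 2*4 = 24
y3 = s (x1 - x3) - y1 mod 47 = 28 * (4 - 24) - 37 = 14

2P = (24, 14)


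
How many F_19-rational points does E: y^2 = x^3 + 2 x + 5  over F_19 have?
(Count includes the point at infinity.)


For each x in F_19, count y with y^2 = x^3 + 2 x + 5 mod 19:
  x = 0: RHS = 5, y in [9, 10]  -> 2 point(s)
  x = 2: RHS = 17, y in [6, 13]  -> 2 point(s)
  x = 3: RHS = 0, y in [0]  -> 1 point(s)
  x = 4: RHS = 1, y in [1, 18]  -> 2 point(s)
  x = 5: RHS = 7, y in [8, 11]  -> 2 point(s)
  x = 6: RHS = 5, y in [9, 10]  -> 2 point(s)
  x = 7: RHS = 1, y in [1, 18]  -> 2 point(s)
  x = 8: RHS = 1, y in [1, 18]  -> 2 point(s)
  x = 9: RHS = 11, y in [7, 12]  -> 2 point(s)
  x = 11: RHS = 9, y in [3, 16]  -> 2 point(s)
  x = 12: RHS = 9, y in [3, 16]  -> 2 point(s)
  x = 13: RHS = 5, y in [9, 10]  -> 2 point(s)
  x = 15: RHS = 9, y in [3, 16]  -> 2 point(s)
Affine points: 25. Add the point at infinity: total = 26.

#E(F_19) = 26


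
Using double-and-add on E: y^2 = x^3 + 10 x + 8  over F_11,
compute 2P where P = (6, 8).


k = 2 = 10_2 (binary, LSB first: 01)
Double-and-add from P = (6, 8):
  bit 0 = 0: acc unchanged = O
  bit 1 = 1: acc = O + (2, 5) = (2, 5)

2P = (2, 5)


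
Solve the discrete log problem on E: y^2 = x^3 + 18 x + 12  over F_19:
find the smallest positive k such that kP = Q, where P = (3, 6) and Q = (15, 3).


Enumerate multiples of P until we hit Q = (15, 3):
  1P = (3, 6)
  2P = (14, 5)
  3P = (13, 7)
  4P = (7, 5)
  5P = (15, 16)
  6P = (17, 14)
  7P = (16, 11)
  8P = (16, 8)
  9P = (17, 5)
  10P = (15, 3)
Match found at i = 10.

k = 10


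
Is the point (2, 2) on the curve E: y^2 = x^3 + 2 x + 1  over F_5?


Check whether y^2 = x^3 + 2 x + 1 (mod 5) for (x, y) = (2, 2).
LHS: y^2 = 2^2 mod 5 = 4
RHS: x^3 + 2 x + 1 = 2^3 + 2*2 + 1 mod 5 = 3
LHS != RHS

No, not on the curve


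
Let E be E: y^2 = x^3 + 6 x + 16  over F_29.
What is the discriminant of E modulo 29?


4 a^3 + 27 b^2 = 4*6^3 + 27*16^2 = 864 + 6912 = 7776
Delta = -16 * (7776) = -124416
Delta mod 29 = 23

Delta = 23 (mod 29)


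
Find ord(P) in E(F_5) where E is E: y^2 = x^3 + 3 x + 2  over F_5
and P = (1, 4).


Compute successive multiples of P until we hit O:
  1P = (1, 4)
  2P = (2, 4)
  3P = (2, 1)
  4P = (1, 1)
  5P = O

ord(P) = 5


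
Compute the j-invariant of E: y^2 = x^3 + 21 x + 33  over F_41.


Delta = -16(4 a^3 + 27 b^2) mod 41 = 19
-1728 * (4 a)^3 = -1728 * (4*21)^3 mod 41 = 34
j = 34 * 19^(-1) mod 41 = 32

j = 32 (mod 41)


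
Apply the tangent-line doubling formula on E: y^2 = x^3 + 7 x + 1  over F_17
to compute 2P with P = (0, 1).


Doubling: s = (3 x1^2 + a) / (2 y1)
s = (3*0^2 + 7) / (2*1) mod 17 = 12
x3 = s^2 - 2 x1 mod 17 = 12^2 - 2*0 = 8
y3 = s (x1 - x3) - y1 mod 17 = 12 * (0 - 8) - 1 = 5

2P = (8, 5)


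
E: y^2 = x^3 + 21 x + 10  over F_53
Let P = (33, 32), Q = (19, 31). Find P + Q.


P != Q, so use the chord formula.
s = (y2 - y1) / (x2 - x1) = (52) / (39) mod 53 = 19
x3 = s^2 - x1 - x2 mod 53 = 19^2 - 33 - 19 = 44
y3 = s (x1 - x3) - y1 mod 53 = 19 * (33 - 44) - 32 = 24

P + Q = (44, 24)


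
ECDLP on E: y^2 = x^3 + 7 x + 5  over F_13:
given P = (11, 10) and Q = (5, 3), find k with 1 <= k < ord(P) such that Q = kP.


Enumerate multiples of P until we hit Q = (5, 3):
  1P = (11, 10)
  2P = (5, 10)
  3P = (10, 3)
  4P = (2, 1)
  5P = (1, 0)
  6P = (2, 12)
  7P = (10, 10)
  8P = (5, 3)
Match found at i = 8.

k = 8


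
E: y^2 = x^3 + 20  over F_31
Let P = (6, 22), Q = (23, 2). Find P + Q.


P != Q, so use the chord formula.
s = (y2 - y1) / (x2 - x1) = (11) / (17) mod 31 = 28
x3 = s^2 - x1 - x2 mod 31 = 28^2 - 6 - 23 = 11
y3 = s (x1 - x3) - y1 mod 31 = 28 * (6 - 11) - 22 = 24

P + Q = (11, 24)


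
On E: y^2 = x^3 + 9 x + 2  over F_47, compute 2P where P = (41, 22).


Doubling: s = (3 x1^2 + a) / (2 y1)
s = (3*41^2 + 9) / (2*22) mod 47 = 8
x3 = s^2 - 2 x1 mod 47 = 8^2 - 2*41 = 29
y3 = s (x1 - x3) - y1 mod 47 = 8 * (41 - 29) - 22 = 27

2P = (29, 27)


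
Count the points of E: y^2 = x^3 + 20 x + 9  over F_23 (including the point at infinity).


For each x in F_23, count y with y^2 = x^3 + 20 x + 9 mod 23:
  x = 0: RHS = 9, y in [3, 20]  -> 2 point(s)
  x = 3: RHS = 4, y in [2, 21]  -> 2 point(s)
  x = 5: RHS = 4, y in [2, 21]  -> 2 point(s)
  x = 6: RHS = 0, y in [0]  -> 1 point(s)
  x = 7: RHS = 9, y in [3, 20]  -> 2 point(s)
  x = 10: RHS = 13, y in [6, 17]  -> 2 point(s)
  x = 15: RHS = 4, y in [2, 21]  -> 2 point(s)
  x = 16: RHS = 9, y in [3, 20]  -> 2 point(s)
  x = 17: RHS = 18, y in [8, 15]  -> 2 point(s)
  x = 19: RHS = 3, y in [7, 16]  -> 2 point(s)
Affine points: 19. Add the point at infinity: total = 20.

#E(F_23) = 20


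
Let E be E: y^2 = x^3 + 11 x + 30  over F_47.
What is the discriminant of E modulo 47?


4 a^3 + 27 b^2 = 4*11^3 + 27*30^2 = 5324 + 24300 = 29624
Delta = -16 * (29624) = -473984
Delta mod 47 = 11

Delta = 11 (mod 47)


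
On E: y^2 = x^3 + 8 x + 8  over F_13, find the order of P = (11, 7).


Compute successive multiples of P until we hit O:
  1P = (11, 7)
  2P = (1, 11)
  3P = (10, 3)
  4P = (8, 5)
  5P = (6, 5)
  6P = (5, 11)
  7P = (9, 9)
  8P = (7, 2)
  ... (continuing to 20P)
  20P = O

ord(P) = 20


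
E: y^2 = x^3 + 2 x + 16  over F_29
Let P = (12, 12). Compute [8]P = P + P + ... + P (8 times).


k = 8 = 1000_2 (binary, LSB first: 0001)
Double-and-add from P = (12, 12):
  bit 0 = 0: acc unchanged = O
  bit 1 = 0: acc unchanged = O
  bit 2 = 0: acc unchanged = O
  bit 3 = 1: acc = O + (12, 17) = (12, 17)

8P = (12, 17)


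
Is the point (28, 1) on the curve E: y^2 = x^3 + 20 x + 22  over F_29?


Check whether y^2 = x^3 + 20 x + 22 (mod 29) for (x, y) = (28, 1).
LHS: y^2 = 1^2 mod 29 = 1
RHS: x^3 + 20 x + 22 = 28^3 + 20*28 + 22 mod 29 = 1
LHS = RHS

Yes, on the curve


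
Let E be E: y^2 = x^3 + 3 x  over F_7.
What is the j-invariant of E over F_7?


Delta = -16(4 a^3 + 27 b^2) mod 7 = 1
-1728 * (4 a)^3 = -1728 * (4*3)^3 mod 7 = 6
j = 6 * 1^(-1) mod 7 = 6

j = 6 (mod 7)


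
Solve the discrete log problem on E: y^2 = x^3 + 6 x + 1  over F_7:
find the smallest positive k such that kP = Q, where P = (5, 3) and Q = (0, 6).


Enumerate multiples of P until we hit Q = (0, 6):
  1P = (5, 3)
  2P = (6, 1)
  3P = (0, 1)
  4P = (3, 2)
  5P = (1, 6)
  6P = (2, 0)
  7P = (1, 1)
  8P = (3, 5)
  9P = (0, 6)
Match found at i = 9.

k = 9


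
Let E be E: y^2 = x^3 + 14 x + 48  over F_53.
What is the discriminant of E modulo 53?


4 a^3 + 27 b^2 = 4*14^3 + 27*48^2 = 10976 + 62208 = 73184
Delta = -16 * (73184) = -1170944
Delta mod 53 = 38

Delta = 38 (mod 53)


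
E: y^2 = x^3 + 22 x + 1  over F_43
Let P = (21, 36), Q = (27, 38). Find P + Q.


P != Q, so use the chord formula.
s = (y2 - y1) / (x2 - x1) = (2) / (6) mod 43 = 29
x3 = s^2 - x1 - x2 mod 43 = 29^2 - 21 - 27 = 19
y3 = s (x1 - x3) - y1 mod 43 = 29 * (21 - 19) - 36 = 22

P + Q = (19, 22)


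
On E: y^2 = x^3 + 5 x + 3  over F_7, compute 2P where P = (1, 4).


Doubling: s = (3 x1^2 + a) / (2 y1)
s = (3*1^2 + 5) / (2*4) mod 7 = 1
x3 = s^2 - 2 x1 mod 7 = 1^2 - 2*1 = 6
y3 = s (x1 - x3) - y1 mod 7 = 1 * (1 - 6) - 4 = 5

2P = (6, 5)


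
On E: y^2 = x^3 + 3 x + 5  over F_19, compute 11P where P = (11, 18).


k = 11 = 1011_2 (binary, LSB first: 1101)
Double-and-add from P = (11, 18):
  bit 0 = 1: acc = O + (11, 18) = (11, 18)
  bit 1 = 1: acc = (11, 18) + (8, 3) = (6, 7)
  bit 2 = 0: acc unchanged = (6, 7)
  bit 3 = 1: acc = (6, 7) + (9, 1) = (8, 16)

11P = (8, 16)


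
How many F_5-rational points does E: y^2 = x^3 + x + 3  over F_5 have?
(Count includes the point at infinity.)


For each x in F_5, count y with y^2 = x^3 + 1 x + 3 mod 5:
  x = 1: RHS = 0, y in [0]  -> 1 point(s)
  x = 4: RHS = 1, y in [1, 4]  -> 2 point(s)
Affine points: 3. Add the point at infinity: total = 4.

#E(F_5) = 4


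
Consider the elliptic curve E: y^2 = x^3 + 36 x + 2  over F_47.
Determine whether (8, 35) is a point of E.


Check whether y^2 = x^3 + 36 x + 2 (mod 47) for (x, y) = (8, 35).
LHS: y^2 = 35^2 mod 47 = 3
RHS: x^3 + 36 x + 2 = 8^3 + 36*8 + 2 mod 47 = 3
LHS = RHS

Yes, on the curve


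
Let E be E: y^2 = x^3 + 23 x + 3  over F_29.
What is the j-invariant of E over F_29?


Delta = -16(4 a^3 + 27 b^2) mod 29 = 18
-1728 * (4 a)^3 = -1728 * (4*23)^3 mod 29 = 21
j = 21 * 18^(-1) mod 29 = 6

j = 6 (mod 29)


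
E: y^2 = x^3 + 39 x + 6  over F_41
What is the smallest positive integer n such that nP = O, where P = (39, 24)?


Compute successive multiples of P until we hit O:
  1P = (39, 24)
  2P = (37, 14)
  3P = (31, 16)
  4P = (13, 2)
  5P = (5, 30)
  6P = (22, 14)
  7P = (30, 3)
  8P = (23, 27)
  ... (continuing to 26P)
  26P = O

ord(P) = 26


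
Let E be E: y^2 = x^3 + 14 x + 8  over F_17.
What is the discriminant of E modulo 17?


4 a^3 + 27 b^2 = 4*14^3 + 27*8^2 = 10976 + 1728 = 12704
Delta = -16 * (12704) = -203264
Delta mod 17 = 5

Delta = 5 (mod 17)


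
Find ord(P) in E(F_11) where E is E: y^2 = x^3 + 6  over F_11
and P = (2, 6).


Compute successive multiples of P until we hit O:
  1P = (2, 6)
  2P = (8, 10)
  3P = (10, 7)
  4P = (4, 2)
  5P = (9, 8)
  6P = (3, 0)
  7P = (9, 3)
  8P = (4, 9)
  ... (continuing to 12P)
  12P = O

ord(P) = 12


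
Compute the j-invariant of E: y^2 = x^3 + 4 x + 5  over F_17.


Delta = -16(4 a^3 + 27 b^2) mod 17 = 13
-1728 * (4 a)^3 = -1728 * (4*4)^3 mod 17 = 11
j = 11 * 13^(-1) mod 17 = 10

j = 10 (mod 17)


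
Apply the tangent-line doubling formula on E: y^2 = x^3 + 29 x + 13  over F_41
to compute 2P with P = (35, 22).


Doubling: s = (3 x1^2 + a) / (2 y1)
s = (3*35^2 + 29) / (2*22) mod 41 = 32
x3 = s^2 - 2 x1 mod 41 = 32^2 - 2*35 = 11
y3 = s (x1 - x3) - y1 mod 41 = 32 * (35 - 11) - 22 = 8

2P = (11, 8)


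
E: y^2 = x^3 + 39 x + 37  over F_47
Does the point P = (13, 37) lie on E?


Check whether y^2 = x^3 + 39 x + 37 (mod 47) for (x, y) = (13, 37).
LHS: y^2 = 37^2 mod 47 = 6
RHS: x^3 + 39 x + 37 = 13^3 + 39*13 + 37 mod 47 = 15
LHS != RHS

No, not on the curve


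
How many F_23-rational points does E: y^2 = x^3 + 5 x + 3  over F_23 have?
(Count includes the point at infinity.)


For each x in F_23, count y with y^2 = x^3 + 5 x + 3 mod 23:
  x = 0: RHS = 3, y in [7, 16]  -> 2 point(s)
  x = 1: RHS = 9, y in [3, 20]  -> 2 point(s)
  x = 4: RHS = 18, y in [8, 15]  -> 2 point(s)
  x = 7: RHS = 13, y in [6, 17]  -> 2 point(s)
  x = 8: RHS = 3, y in [7, 16]  -> 2 point(s)
  x = 9: RHS = 18, y in [8, 15]  -> 2 point(s)
  x = 10: RHS = 18, y in [8, 15]  -> 2 point(s)
  x = 11: RHS = 9, y in [3, 20]  -> 2 point(s)
  x = 15: RHS = 3, y in [7, 16]  -> 2 point(s)
  x = 16: RHS = 16, y in [4, 19]  -> 2 point(s)
  x = 21: RHS = 8, y in [10, 13]  -> 2 point(s)
Affine points: 22. Add the point at infinity: total = 23.

#E(F_23) = 23


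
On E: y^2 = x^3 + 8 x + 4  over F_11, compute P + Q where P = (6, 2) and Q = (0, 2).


P != Q, so use the chord formula.
s = (y2 - y1) / (x2 - x1) = (0) / (5) mod 11 = 0
x3 = s^2 - x1 - x2 mod 11 = 0^2 - 6 - 0 = 5
y3 = s (x1 - x3) - y1 mod 11 = 0 * (6 - 5) - 2 = 9

P + Q = (5, 9)


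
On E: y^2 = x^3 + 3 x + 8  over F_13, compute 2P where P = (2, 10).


k = 2 = 10_2 (binary, LSB first: 01)
Double-and-add from P = (2, 10):
  bit 0 = 0: acc unchanged = O
  bit 1 = 1: acc = O + (12, 2) = (12, 2)

2P = (12, 2)


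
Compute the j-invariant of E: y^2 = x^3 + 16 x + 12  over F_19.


Delta = -16(4 a^3 + 27 b^2) mod 19 = 16
-1728 * (4 a)^3 = -1728 * (4*16)^3 mod 19 = 1
j = 1 * 16^(-1) mod 19 = 6

j = 6 (mod 19)


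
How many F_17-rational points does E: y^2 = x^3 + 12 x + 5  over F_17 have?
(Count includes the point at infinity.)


For each x in F_17, count y with y^2 = x^3 + 12 x + 5 mod 17:
  x = 1: RHS = 1, y in [1, 16]  -> 2 point(s)
  x = 3: RHS = 0, y in [0]  -> 1 point(s)
  x = 4: RHS = 15, y in [7, 10]  -> 2 point(s)
  x = 6: RHS = 4, y in [2, 15]  -> 2 point(s)
  x = 8: RHS = 1, y in [1, 16]  -> 2 point(s)
  x = 9: RHS = 9, y in [3, 14]  -> 2 point(s)
  x = 16: RHS = 9, y in [3, 14]  -> 2 point(s)
Affine points: 13. Add the point at infinity: total = 14.

#E(F_17) = 14


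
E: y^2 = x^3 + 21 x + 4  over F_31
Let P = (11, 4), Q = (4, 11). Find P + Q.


P != Q, so use the chord formula.
s = (y2 - y1) / (x2 - x1) = (7) / (24) mod 31 = 30
x3 = s^2 - x1 - x2 mod 31 = 30^2 - 11 - 4 = 17
y3 = s (x1 - x3) - y1 mod 31 = 30 * (11 - 17) - 4 = 2

P + Q = (17, 2)


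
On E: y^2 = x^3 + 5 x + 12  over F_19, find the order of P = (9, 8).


Compute successive multiples of P until we hit O:
  1P = (9, 8)
  2P = (18, 14)
  3P = (3, 15)
  4P = (11, 7)
  5P = (4, 18)
  6P = (10, 13)
  7P = (6, 7)
  8P = (2, 7)
  ... (continuing to 19P)
  19P = O

ord(P) = 19


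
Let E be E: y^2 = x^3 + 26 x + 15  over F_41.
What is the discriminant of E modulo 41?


4 a^3 + 27 b^2 = 4*26^3 + 27*15^2 = 70304 + 6075 = 76379
Delta = -16 * (76379) = -1222064
Delta mod 41 = 23

Delta = 23 (mod 41)


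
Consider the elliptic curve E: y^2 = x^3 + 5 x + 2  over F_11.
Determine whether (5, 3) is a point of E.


Check whether y^2 = x^3 + 5 x + 2 (mod 11) for (x, y) = (5, 3).
LHS: y^2 = 3^2 mod 11 = 9
RHS: x^3 + 5 x + 2 = 5^3 + 5*5 + 2 mod 11 = 9
LHS = RHS

Yes, on the curve


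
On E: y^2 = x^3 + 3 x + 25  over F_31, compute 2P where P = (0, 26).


Doubling: s = (3 x1^2 + a) / (2 y1)
s = (3*0^2 + 3) / (2*26) mod 31 = 9
x3 = s^2 - 2 x1 mod 31 = 9^2 - 2*0 = 19
y3 = s (x1 - x3) - y1 mod 31 = 9 * (0 - 19) - 26 = 20

2P = (19, 20)


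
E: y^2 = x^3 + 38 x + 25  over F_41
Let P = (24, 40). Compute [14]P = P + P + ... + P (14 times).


k = 14 = 1110_2 (binary, LSB first: 0111)
Double-and-add from P = (24, 40):
  bit 0 = 0: acc unchanged = O
  bit 1 = 1: acc = O + (26, 4) = (26, 4)
  bit 2 = 1: acc = (26, 4) + (34, 21) = (31, 11)
  bit 3 = 1: acc = (31, 11) + (4, 35) = (24, 1)

14P = (24, 1)


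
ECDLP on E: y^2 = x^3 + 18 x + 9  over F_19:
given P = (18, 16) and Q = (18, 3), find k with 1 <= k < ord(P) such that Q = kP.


Enumerate multiples of P until we hit Q = (18, 3):
  1P = (18, 16)
  2P = (0, 16)
  3P = (1, 3)
  4P = (9, 11)
  5P = (16, 2)
  6P = (15, 5)
  7P = (10, 7)
  8P = (8, 0)
  9P = (10, 12)
  10P = (15, 14)
  11P = (16, 17)
  12P = (9, 8)
  13P = (1, 16)
  14P = (0, 3)
  15P = (18, 3)
Match found at i = 15.

k = 15
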